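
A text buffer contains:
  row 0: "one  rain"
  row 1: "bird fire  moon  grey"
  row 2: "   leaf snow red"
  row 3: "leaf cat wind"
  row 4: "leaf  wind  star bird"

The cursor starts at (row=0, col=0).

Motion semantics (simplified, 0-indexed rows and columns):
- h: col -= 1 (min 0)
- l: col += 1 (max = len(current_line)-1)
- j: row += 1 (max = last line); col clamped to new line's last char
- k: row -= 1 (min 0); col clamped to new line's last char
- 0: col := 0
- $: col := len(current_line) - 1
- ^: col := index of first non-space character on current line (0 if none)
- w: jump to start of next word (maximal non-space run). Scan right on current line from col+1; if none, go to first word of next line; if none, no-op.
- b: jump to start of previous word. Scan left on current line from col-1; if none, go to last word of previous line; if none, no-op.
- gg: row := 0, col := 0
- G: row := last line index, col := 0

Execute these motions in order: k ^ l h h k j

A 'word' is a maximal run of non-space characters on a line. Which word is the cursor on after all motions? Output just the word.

After 1 (k): row=0 col=0 char='o'
After 2 (^): row=0 col=0 char='o'
After 3 (l): row=0 col=1 char='n'
After 4 (h): row=0 col=0 char='o'
After 5 (h): row=0 col=0 char='o'
After 6 (k): row=0 col=0 char='o'
After 7 (j): row=1 col=0 char='b'

Answer: bird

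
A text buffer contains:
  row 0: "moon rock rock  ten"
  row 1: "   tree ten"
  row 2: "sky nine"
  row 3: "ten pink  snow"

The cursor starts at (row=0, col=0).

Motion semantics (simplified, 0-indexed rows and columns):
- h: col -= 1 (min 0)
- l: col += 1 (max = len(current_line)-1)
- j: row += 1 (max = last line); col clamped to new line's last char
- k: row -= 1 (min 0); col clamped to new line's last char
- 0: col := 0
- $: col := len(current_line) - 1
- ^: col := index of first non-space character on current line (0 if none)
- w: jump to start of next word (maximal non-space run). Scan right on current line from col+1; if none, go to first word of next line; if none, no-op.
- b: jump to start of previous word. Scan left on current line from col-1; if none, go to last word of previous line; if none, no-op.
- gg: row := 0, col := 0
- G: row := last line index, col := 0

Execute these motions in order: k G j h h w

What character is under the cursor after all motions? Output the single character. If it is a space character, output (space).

Answer: p

Derivation:
After 1 (k): row=0 col=0 char='m'
After 2 (G): row=3 col=0 char='t'
After 3 (j): row=3 col=0 char='t'
After 4 (h): row=3 col=0 char='t'
After 5 (h): row=3 col=0 char='t'
After 6 (w): row=3 col=4 char='p'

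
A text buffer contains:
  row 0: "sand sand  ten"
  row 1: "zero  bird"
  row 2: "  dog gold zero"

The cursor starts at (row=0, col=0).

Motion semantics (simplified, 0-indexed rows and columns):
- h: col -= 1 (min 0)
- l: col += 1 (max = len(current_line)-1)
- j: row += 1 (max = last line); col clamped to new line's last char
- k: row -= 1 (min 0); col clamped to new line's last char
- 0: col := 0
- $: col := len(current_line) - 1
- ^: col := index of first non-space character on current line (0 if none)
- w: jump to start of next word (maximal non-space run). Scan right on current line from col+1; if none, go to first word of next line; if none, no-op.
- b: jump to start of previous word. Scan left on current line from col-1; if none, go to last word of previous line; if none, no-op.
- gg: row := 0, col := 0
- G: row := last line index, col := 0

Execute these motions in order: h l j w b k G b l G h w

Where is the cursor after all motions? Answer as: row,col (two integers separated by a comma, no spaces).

After 1 (h): row=0 col=0 char='s'
After 2 (l): row=0 col=1 char='a'
After 3 (j): row=1 col=1 char='e'
After 4 (w): row=1 col=6 char='b'
After 5 (b): row=1 col=0 char='z'
After 6 (k): row=0 col=0 char='s'
After 7 (G): row=2 col=0 char='_'
After 8 (b): row=1 col=6 char='b'
After 9 (l): row=1 col=7 char='i'
After 10 (G): row=2 col=0 char='_'
After 11 (h): row=2 col=0 char='_'
After 12 (w): row=2 col=2 char='d'

Answer: 2,2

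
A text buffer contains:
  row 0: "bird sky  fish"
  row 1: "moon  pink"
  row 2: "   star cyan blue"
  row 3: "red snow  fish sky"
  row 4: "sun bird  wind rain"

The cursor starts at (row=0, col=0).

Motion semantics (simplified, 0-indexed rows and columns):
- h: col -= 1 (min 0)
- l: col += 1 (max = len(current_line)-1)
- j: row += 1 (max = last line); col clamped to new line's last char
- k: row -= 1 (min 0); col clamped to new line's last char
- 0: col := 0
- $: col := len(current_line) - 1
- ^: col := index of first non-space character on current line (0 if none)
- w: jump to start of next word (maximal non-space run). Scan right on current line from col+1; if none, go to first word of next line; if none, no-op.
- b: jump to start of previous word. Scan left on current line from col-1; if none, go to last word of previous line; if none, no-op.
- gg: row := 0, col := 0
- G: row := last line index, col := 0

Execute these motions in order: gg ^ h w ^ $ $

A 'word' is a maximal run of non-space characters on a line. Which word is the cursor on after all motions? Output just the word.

After 1 (gg): row=0 col=0 char='b'
After 2 (^): row=0 col=0 char='b'
After 3 (h): row=0 col=0 char='b'
After 4 (w): row=0 col=5 char='s'
After 5 (^): row=0 col=0 char='b'
After 6 ($): row=0 col=13 char='h'
After 7 ($): row=0 col=13 char='h'

Answer: fish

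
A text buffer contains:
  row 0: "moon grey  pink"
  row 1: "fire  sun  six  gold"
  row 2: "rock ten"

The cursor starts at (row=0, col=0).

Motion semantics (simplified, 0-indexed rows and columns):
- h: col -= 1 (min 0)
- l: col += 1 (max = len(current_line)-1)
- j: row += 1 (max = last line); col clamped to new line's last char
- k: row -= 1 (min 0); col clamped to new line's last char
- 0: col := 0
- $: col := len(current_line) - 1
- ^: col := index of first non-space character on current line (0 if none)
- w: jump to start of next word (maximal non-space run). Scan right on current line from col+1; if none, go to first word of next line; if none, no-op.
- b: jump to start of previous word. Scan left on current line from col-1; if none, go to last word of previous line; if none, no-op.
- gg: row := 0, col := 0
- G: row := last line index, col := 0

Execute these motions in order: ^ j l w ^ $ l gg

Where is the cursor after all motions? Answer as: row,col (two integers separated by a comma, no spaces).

After 1 (^): row=0 col=0 char='m'
After 2 (j): row=1 col=0 char='f'
After 3 (l): row=1 col=1 char='i'
After 4 (w): row=1 col=6 char='s'
After 5 (^): row=1 col=0 char='f'
After 6 ($): row=1 col=19 char='d'
After 7 (l): row=1 col=19 char='d'
After 8 (gg): row=0 col=0 char='m'

Answer: 0,0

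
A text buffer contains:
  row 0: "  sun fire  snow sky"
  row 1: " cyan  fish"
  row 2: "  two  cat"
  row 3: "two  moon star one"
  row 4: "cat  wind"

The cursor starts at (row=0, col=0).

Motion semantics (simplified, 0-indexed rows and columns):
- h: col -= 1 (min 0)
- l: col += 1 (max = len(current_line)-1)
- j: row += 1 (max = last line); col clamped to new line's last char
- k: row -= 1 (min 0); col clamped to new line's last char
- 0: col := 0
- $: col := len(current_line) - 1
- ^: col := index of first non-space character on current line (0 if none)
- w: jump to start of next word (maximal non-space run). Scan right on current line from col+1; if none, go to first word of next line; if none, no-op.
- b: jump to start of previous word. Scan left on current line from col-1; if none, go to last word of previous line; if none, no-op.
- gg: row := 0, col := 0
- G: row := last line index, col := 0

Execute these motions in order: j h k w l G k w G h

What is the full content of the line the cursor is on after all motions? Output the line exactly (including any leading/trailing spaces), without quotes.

After 1 (j): row=1 col=0 char='_'
After 2 (h): row=1 col=0 char='_'
After 3 (k): row=0 col=0 char='_'
After 4 (w): row=0 col=2 char='s'
After 5 (l): row=0 col=3 char='u'
After 6 (G): row=4 col=0 char='c'
After 7 (k): row=3 col=0 char='t'
After 8 (w): row=3 col=5 char='m'
After 9 (G): row=4 col=0 char='c'
After 10 (h): row=4 col=0 char='c'

Answer: cat  wind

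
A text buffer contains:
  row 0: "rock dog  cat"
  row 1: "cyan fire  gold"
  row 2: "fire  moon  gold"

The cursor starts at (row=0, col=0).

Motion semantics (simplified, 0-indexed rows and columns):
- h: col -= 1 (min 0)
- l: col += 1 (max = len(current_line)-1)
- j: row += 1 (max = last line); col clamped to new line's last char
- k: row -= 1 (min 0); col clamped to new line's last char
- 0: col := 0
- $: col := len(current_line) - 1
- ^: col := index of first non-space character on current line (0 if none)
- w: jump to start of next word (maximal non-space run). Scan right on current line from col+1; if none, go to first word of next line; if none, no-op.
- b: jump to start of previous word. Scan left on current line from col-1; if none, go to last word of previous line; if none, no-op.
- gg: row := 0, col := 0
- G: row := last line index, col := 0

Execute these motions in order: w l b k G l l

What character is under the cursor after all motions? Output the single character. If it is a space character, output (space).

Answer: r

Derivation:
After 1 (w): row=0 col=5 char='d'
After 2 (l): row=0 col=6 char='o'
After 3 (b): row=0 col=5 char='d'
After 4 (k): row=0 col=5 char='d'
After 5 (G): row=2 col=0 char='f'
After 6 (l): row=2 col=1 char='i'
After 7 (l): row=2 col=2 char='r'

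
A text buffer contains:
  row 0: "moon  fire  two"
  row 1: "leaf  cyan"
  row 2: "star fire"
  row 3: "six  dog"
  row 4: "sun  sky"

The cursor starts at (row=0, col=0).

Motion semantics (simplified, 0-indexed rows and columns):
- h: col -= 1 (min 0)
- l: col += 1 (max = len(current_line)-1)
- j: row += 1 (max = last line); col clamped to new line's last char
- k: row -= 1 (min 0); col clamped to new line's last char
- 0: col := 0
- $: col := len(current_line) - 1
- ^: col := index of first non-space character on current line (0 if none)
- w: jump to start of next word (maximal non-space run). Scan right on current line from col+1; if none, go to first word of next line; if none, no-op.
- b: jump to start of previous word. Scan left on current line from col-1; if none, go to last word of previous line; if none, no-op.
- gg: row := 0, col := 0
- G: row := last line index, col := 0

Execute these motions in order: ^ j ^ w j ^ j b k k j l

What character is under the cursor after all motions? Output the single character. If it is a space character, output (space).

Answer: c

Derivation:
After 1 (^): row=0 col=0 char='m'
After 2 (j): row=1 col=0 char='l'
After 3 (^): row=1 col=0 char='l'
After 4 (w): row=1 col=6 char='c'
After 5 (j): row=2 col=6 char='i'
After 6 (^): row=2 col=0 char='s'
After 7 (j): row=3 col=0 char='s'
After 8 (b): row=2 col=5 char='f'
After 9 (k): row=1 col=5 char='_'
After 10 (k): row=0 col=5 char='_'
After 11 (j): row=1 col=5 char='_'
After 12 (l): row=1 col=6 char='c'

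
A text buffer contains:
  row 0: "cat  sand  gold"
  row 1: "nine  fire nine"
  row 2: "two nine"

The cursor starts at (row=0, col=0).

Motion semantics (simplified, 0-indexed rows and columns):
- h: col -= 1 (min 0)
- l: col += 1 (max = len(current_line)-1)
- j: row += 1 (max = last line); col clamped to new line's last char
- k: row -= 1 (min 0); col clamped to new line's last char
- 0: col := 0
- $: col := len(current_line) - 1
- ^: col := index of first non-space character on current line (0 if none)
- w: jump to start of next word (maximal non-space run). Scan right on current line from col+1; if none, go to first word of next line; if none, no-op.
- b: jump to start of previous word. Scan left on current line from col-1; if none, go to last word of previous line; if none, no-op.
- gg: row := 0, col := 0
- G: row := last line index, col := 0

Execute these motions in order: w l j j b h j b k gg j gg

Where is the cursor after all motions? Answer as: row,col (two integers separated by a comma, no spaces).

Answer: 0,0

Derivation:
After 1 (w): row=0 col=5 char='s'
After 2 (l): row=0 col=6 char='a'
After 3 (j): row=1 col=6 char='f'
After 4 (j): row=2 col=6 char='n'
After 5 (b): row=2 col=4 char='n'
After 6 (h): row=2 col=3 char='_'
After 7 (j): row=2 col=3 char='_'
After 8 (b): row=2 col=0 char='t'
After 9 (k): row=1 col=0 char='n'
After 10 (gg): row=0 col=0 char='c'
After 11 (j): row=1 col=0 char='n'
After 12 (gg): row=0 col=0 char='c'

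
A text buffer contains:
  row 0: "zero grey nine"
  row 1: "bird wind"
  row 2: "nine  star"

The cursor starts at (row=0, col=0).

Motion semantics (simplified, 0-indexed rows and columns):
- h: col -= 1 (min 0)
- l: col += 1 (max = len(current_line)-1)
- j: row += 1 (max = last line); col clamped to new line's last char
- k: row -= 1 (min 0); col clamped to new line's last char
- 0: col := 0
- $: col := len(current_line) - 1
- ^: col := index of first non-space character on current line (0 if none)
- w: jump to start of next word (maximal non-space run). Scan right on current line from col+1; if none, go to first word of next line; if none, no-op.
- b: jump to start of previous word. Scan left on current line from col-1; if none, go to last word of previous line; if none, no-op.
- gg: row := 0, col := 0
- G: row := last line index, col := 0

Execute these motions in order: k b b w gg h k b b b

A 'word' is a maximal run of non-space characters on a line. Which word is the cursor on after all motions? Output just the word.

After 1 (k): row=0 col=0 char='z'
After 2 (b): row=0 col=0 char='z'
After 3 (b): row=0 col=0 char='z'
After 4 (w): row=0 col=5 char='g'
After 5 (gg): row=0 col=0 char='z'
After 6 (h): row=0 col=0 char='z'
After 7 (k): row=0 col=0 char='z'
After 8 (b): row=0 col=0 char='z'
After 9 (b): row=0 col=0 char='z'
After 10 (b): row=0 col=0 char='z'

Answer: zero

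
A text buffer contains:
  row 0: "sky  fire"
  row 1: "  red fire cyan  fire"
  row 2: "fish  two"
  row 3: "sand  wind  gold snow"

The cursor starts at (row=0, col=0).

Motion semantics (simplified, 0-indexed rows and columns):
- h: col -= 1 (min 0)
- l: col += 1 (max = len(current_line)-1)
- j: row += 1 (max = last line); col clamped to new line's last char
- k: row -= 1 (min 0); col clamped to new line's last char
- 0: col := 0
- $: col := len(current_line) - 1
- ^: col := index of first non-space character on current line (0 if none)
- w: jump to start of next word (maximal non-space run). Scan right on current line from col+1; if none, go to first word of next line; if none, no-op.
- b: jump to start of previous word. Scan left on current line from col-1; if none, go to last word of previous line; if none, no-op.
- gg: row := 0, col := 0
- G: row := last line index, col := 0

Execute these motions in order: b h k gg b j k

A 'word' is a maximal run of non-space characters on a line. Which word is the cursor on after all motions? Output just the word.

After 1 (b): row=0 col=0 char='s'
After 2 (h): row=0 col=0 char='s'
After 3 (k): row=0 col=0 char='s'
After 4 (gg): row=0 col=0 char='s'
After 5 (b): row=0 col=0 char='s'
After 6 (j): row=1 col=0 char='_'
After 7 (k): row=0 col=0 char='s'

Answer: sky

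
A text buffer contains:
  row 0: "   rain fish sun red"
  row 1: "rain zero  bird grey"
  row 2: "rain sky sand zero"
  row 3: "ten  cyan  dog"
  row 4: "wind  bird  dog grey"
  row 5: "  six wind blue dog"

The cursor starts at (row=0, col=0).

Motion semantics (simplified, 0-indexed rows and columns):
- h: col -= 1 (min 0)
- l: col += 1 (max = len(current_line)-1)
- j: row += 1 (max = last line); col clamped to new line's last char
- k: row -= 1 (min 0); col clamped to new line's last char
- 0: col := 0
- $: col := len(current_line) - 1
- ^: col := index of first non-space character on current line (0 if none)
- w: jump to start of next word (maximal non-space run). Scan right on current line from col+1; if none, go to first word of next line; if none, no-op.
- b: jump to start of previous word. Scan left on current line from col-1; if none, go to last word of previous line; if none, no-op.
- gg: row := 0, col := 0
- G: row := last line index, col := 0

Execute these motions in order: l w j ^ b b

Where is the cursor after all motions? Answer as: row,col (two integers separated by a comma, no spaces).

After 1 (l): row=0 col=1 char='_'
After 2 (w): row=0 col=3 char='r'
After 3 (j): row=1 col=3 char='n'
After 4 (^): row=1 col=0 char='r'
After 5 (b): row=0 col=17 char='r'
After 6 (b): row=0 col=13 char='s'

Answer: 0,13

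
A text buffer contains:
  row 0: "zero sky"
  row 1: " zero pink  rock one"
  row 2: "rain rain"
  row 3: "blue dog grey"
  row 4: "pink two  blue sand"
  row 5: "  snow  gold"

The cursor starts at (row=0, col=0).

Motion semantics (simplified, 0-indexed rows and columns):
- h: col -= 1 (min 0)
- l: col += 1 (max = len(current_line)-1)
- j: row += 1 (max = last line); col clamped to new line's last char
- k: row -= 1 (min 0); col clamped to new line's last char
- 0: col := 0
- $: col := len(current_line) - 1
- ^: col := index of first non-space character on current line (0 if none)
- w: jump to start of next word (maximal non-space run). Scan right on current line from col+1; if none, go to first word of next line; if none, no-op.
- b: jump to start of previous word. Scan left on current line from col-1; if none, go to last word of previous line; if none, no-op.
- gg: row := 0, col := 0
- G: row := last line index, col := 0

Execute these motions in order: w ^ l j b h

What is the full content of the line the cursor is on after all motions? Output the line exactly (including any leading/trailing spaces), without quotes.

After 1 (w): row=0 col=5 char='s'
After 2 (^): row=0 col=0 char='z'
After 3 (l): row=0 col=1 char='e'
After 4 (j): row=1 col=1 char='z'
After 5 (b): row=0 col=5 char='s'
After 6 (h): row=0 col=4 char='_'

Answer: zero sky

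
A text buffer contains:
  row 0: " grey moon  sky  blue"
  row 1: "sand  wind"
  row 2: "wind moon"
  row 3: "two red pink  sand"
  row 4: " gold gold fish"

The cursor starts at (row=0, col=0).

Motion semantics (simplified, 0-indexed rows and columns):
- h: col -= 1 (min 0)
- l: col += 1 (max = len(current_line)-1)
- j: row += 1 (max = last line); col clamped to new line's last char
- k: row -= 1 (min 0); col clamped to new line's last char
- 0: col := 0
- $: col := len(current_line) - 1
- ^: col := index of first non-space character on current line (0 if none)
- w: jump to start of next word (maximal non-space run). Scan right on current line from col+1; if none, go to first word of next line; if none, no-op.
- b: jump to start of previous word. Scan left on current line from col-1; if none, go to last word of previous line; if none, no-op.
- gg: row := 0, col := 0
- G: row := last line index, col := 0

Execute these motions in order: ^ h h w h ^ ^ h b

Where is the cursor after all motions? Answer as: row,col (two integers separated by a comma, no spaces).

Answer: 0,0

Derivation:
After 1 (^): row=0 col=1 char='g'
After 2 (h): row=0 col=0 char='_'
After 3 (h): row=0 col=0 char='_'
After 4 (w): row=0 col=1 char='g'
After 5 (h): row=0 col=0 char='_'
After 6 (^): row=0 col=1 char='g'
After 7 (^): row=0 col=1 char='g'
After 8 (h): row=0 col=0 char='_'
After 9 (b): row=0 col=0 char='_'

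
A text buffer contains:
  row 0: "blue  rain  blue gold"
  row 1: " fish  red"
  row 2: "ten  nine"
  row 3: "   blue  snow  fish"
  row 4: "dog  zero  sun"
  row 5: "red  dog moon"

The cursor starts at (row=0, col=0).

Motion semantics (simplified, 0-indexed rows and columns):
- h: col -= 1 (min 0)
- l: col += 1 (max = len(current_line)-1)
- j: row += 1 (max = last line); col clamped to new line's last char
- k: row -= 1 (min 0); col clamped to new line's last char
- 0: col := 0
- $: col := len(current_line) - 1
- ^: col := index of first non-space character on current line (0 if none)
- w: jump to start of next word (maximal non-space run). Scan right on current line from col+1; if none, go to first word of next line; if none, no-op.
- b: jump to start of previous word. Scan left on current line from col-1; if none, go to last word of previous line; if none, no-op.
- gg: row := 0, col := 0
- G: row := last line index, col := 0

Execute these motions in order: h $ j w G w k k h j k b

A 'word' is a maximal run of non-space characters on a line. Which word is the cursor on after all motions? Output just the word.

Answer: blue

Derivation:
After 1 (h): row=0 col=0 char='b'
After 2 ($): row=0 col=20 char='d'
After 3 (j): row=1 col=9 char='d'
After 4 (w): row=2 col=0 char='t'
After 5 (G): row=5 col=0 char='r'
After 6 (w): row=5 col=5 char='d'
After 7 (k): row=4 col=5 char='z'
After 8 (k): row=3 col=5 char='u'
After 9 (h): row=3 col=4 char='l'
After 10 (j): row=4 col=4 char='_'
After 11 (k): row=3 col=4 char='l'
After 12 (b): row=3 col=3 char='b'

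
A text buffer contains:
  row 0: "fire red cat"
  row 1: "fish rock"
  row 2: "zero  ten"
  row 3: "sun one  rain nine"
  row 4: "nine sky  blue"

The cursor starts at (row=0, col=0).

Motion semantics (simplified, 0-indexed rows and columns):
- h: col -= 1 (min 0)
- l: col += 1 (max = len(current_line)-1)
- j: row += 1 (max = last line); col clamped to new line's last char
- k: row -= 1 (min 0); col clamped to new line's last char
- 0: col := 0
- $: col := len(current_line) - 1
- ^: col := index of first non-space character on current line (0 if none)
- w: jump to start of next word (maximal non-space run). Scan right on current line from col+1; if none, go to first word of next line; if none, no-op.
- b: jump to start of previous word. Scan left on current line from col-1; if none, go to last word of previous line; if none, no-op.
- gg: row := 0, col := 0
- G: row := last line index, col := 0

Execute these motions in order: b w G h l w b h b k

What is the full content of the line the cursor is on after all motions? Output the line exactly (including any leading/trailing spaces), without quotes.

Answer: zero  ten

Derivation:
After 1 (b): row=0 col=0 char='f'
After 2 (w): row=0 col=5 char='r'
After 3 (G): row=4 col=0 char='n'
After 4 (h): row=4 col=0 char='n'
After 5 (l): row=4 col=1 char='i'
After 6 (w): row=4 col=5 char='s'
After 7 (b): row=4 col=0 char='n'
After 8 (h): row=4 col=0 char='n'
After 9 (b): row=3 col=14 char='n'
After 10 (k): row=2 col=8 char='n'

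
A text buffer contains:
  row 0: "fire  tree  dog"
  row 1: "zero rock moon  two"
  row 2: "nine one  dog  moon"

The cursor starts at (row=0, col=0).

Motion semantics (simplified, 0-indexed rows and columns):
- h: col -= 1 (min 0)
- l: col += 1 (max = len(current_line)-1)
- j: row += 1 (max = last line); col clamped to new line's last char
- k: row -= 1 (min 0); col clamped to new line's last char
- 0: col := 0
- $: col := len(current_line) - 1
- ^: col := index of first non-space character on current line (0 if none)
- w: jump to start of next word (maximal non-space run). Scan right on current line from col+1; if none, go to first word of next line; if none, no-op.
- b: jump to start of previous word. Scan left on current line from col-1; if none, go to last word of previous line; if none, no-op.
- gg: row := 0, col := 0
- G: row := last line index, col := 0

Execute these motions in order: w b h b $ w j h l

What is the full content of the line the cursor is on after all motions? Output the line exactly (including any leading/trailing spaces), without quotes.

After 1 (w): row=0 col=6 char='t'
After 2 (b): row=0 col=0 char='f'
After 3 (h): row=0 col=0 char='f'
After 4 (b): row=0 col=0 char='f'
After 5 ($): row=0 col=14 char='g'
After 6 (w): row=1 col=0 char='z'
After 7 (j): row=2 col=0 char='n'
After 8 (h): row=2 col=0 char='n'
After 9 (l): row=2 col=1 char='i'

Answer: nine one  dog  moon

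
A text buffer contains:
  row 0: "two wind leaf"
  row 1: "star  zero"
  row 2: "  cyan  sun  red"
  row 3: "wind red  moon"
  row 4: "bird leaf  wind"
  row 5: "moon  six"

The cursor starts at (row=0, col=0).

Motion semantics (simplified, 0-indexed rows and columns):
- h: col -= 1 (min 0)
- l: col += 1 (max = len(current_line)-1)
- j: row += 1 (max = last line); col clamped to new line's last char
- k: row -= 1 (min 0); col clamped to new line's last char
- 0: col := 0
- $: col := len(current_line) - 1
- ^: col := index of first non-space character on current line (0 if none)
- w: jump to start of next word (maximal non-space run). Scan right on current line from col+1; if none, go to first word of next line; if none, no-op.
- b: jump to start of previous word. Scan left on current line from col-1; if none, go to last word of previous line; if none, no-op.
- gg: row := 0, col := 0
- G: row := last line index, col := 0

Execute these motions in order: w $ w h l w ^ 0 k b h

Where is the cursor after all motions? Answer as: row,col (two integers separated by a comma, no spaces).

Answer: 0,0

Derivation:
After 1 (w): row=0 col=4 char='w'
After 2 ($): row=0 col=12 char='f'
After 3 (w): row=1 col=0 char='s'
After 4 (h): row=1 col=0 char='s'
After 5 (l): row=1 col=1 char='t'
After 6 (w): row=1 col=6 char='z'
After 7 (^): row=1 col=0 char='s'
After 8 (0): row=1 col=0 char='s'
After 9 (k): row=0 col=0 char='t'
After 10 (b): row=0 col=0 char='t'
After 11 (h): row=0 col=0 char='t'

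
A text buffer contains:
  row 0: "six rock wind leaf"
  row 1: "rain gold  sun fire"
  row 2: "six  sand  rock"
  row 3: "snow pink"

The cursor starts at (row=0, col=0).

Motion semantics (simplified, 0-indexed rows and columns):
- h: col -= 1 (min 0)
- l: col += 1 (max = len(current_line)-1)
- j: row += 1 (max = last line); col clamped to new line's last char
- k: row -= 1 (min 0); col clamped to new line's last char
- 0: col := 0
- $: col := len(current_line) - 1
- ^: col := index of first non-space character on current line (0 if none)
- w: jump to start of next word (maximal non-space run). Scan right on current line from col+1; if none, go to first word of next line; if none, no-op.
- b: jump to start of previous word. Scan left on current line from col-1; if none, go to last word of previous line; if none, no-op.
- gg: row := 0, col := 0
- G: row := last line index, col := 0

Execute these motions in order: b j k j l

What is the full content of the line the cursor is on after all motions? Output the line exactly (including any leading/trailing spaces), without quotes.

After 1 (b): row=0 col=0 char='s'
After 2 (j): row=1 col=0 char='r'
After 3 (k): row=0 col=0 char='s'
After 4 (j): row=1 col=0 char='r'
After 5 (l): row=1 col=1 char='a'

Answer: rain gold  sun fire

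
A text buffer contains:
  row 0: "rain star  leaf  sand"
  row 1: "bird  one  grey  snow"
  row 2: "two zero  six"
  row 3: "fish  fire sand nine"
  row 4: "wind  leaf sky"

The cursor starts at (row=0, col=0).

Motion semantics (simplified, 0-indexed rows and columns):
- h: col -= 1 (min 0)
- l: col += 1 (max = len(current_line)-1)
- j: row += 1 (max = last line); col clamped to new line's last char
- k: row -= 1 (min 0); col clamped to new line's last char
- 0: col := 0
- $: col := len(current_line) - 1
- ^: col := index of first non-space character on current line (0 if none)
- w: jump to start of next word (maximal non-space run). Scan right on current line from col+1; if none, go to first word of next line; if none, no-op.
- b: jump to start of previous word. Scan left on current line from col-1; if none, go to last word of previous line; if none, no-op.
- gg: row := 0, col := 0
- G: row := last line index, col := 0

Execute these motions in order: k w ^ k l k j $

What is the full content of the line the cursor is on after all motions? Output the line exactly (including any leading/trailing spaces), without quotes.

Answer: bird  one  grey  snow

Derivation:
After 1 (k): row=0 col=0 char='r'
After 2 (w): row=0 col=5 char='s'
After 3 (^): row=0 col=0 char='r'
After 4 (k): row=0 col=0 char='r'
After 5 (l): row=0 col=1 char='a'
After 6 (k): row=0 col=1 char='a'
After 7 (j): row=1 col=1 char='i'
After 8 ($): row=1 col=20 char='w'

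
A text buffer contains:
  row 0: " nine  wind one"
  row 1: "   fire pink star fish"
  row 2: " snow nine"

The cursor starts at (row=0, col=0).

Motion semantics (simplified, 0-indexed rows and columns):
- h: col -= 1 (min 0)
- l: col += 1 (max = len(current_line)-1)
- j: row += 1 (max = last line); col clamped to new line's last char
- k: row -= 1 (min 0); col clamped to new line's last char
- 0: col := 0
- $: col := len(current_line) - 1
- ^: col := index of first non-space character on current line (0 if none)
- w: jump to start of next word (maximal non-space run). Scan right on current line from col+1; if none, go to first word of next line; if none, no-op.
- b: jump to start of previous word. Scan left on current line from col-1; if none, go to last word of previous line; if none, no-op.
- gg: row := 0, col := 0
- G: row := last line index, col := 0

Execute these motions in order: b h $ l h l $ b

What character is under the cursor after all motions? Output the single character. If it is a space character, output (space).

After 1 (b): row=0 col=0 char='_'
After 2 (h): row=0 col=0 char='_'
After 3 ($): row=0 col=14 char='e'
After 4 (l): row=0 col=14 char='e'
After 5 (h): row=0 col=13 char='n'
After 6 (l): row=0 col=14 char='e'
After 7 ($): row=0 col=14 char='e'
After 8 (b): row=0 col=12 char='o'

Answer: o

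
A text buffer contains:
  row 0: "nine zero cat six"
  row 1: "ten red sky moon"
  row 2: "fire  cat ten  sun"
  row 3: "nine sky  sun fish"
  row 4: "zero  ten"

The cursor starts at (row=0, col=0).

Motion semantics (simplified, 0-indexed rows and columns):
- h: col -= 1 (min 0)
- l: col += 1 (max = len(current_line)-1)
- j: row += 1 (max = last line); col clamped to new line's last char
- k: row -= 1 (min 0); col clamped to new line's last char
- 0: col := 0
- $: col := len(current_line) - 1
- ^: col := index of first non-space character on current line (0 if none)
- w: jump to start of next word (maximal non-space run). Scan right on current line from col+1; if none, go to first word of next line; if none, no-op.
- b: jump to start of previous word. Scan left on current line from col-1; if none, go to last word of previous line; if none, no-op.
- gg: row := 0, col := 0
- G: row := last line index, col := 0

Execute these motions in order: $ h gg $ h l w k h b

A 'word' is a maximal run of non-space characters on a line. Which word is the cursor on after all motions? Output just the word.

Answer: nine

Derivation:
After 1 ($): row=0 col=16 char='x'
After 2 (h): row=0 col=15 char='i'
After 3 (gg): row=0 col=0 char='n'
After 4 ($): row=0 col=16 char='x'
After 5 (h): row=0 col=15 char='i'
After 6 (l): row=0 col=16 char='x'
After 7 (w): row=1 col=0 char='t'
After 8 (k): row=0 col=0 char='n'
After 9 (h): row=0 col=0 char='n'
After 10 (b): row=0 col=0 char='n'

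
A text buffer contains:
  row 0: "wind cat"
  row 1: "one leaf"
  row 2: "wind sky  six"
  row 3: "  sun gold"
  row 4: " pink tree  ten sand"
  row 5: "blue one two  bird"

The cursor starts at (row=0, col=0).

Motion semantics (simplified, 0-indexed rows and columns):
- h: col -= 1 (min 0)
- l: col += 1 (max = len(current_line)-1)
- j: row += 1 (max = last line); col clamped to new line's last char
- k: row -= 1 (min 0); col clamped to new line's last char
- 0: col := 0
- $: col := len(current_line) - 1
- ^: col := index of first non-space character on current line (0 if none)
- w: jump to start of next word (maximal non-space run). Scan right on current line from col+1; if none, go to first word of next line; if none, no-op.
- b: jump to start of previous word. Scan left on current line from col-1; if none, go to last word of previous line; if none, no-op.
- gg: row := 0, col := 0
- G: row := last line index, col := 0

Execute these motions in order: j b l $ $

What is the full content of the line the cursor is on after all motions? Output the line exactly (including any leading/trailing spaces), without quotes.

Answer: wind cat

Derivation:
After 1 (j): row=1 col=0 char='o'
After 2 (b): row=0 col=5 char='c'
After 3 (l): row=0 col=6 char='a'
After 4 ($): row=0 col=7 char='t'
After 5 ($): row=0 col=7 char='t'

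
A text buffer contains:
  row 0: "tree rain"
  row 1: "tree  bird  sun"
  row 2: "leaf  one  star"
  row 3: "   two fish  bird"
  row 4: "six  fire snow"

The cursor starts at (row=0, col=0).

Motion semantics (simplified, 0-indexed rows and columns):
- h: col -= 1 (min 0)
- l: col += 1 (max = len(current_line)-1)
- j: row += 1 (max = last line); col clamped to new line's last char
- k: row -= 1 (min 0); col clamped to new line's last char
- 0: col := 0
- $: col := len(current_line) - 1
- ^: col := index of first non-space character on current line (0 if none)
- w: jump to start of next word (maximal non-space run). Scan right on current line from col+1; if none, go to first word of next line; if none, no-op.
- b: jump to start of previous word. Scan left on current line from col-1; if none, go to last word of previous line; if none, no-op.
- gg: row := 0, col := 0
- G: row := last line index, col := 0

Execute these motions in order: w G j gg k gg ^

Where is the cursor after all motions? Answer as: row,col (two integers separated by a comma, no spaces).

Answer: 0,0

Derivation:
After 1 (w): row=0 col=5 char='r'
After 2 (G): row=4 col=0 char='s'
After 3 (j): row=4 col=0 char='s'
After 4 (gg): row=0 col=0 char='t'
After 5 (k): row=0 col=0 char='t'
After 6 (gg): row=0 col=0 char='t'
After 7 (^): row=0 col=0 char='t'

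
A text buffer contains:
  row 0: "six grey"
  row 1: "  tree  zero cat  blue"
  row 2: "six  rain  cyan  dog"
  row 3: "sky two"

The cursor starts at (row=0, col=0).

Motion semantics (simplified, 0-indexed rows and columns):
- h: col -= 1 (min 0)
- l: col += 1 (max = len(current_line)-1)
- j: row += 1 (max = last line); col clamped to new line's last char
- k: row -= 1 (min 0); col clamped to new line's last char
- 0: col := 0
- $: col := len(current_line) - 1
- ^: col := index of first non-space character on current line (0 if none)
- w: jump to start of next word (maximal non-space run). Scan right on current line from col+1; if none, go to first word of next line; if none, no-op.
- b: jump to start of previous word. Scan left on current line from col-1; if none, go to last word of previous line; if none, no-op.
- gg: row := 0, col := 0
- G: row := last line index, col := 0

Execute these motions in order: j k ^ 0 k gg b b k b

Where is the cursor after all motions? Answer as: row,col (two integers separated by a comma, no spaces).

After 1 (j): row=1 col=0 char='_'
After 2 (k): row=0 col=0 char='s'
After 3 (^): row=0 col=0 char='s'
After 4 (0): row=0 col=0 char='s'
After 5 (k): row=0 col=0 char='s'
After 6 (gg): row=0 col=0 char='s'
After 7 (b): row=0 col=0 char='s'
After 8 (b): row=0 col=0 char='s'
After 9 (k): row=0 col=0 char='s'
After 10 (b): row=0 col=0 char='s'

Answer: 0,0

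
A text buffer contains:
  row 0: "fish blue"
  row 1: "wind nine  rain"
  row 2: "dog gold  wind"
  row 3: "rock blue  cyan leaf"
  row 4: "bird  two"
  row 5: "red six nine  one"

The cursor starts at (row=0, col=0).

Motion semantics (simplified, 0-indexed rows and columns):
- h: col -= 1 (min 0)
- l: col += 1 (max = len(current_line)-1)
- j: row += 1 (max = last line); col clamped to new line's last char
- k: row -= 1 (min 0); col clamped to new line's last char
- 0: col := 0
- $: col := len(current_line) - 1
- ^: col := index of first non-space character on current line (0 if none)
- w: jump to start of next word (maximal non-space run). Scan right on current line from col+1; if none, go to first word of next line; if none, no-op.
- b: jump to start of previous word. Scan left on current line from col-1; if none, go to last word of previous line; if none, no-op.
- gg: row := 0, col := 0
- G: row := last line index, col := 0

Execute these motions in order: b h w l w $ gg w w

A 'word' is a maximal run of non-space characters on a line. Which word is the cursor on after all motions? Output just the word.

Answer: wind

Derivation:
After 1 (b): row=0 col=0 char='f'
After 2 (h): row=0 col=0 char='f'
After 3 (w): row=0 col=5 char='b'
After 4 (l): row=0 col=6 char='l'
After 5 (w): row=1 col=0 char='w'
After 6 ($): row=1 col=14 char='n'
After 7 (gg): row=0 col=0 char='f'
After 8 (w): row=0 col=5 char='b'
After 9 (w): row=1 col=0 char='w'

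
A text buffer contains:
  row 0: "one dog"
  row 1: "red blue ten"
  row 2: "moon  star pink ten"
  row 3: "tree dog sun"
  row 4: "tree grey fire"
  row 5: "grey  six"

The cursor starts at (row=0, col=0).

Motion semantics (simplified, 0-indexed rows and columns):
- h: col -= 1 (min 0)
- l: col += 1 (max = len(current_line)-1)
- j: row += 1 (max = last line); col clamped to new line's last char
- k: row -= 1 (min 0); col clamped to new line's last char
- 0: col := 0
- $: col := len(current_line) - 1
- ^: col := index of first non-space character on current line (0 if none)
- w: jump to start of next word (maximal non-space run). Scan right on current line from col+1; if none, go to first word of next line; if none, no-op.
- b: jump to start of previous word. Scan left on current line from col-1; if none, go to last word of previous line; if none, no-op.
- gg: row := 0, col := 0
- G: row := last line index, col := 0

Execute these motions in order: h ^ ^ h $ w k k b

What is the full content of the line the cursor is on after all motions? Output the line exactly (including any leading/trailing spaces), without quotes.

After 1 (h): row=0 col=0 char='o'
After 2 (^): row=0 col=0 char='o'
After 3 (^): row=0 col=0 char='o'
After 4 (h): row=0 col=0 char='o'
After 5 ($): row=0 col=6 char='g'
After 6 (w): row=1 col=0 char='r'
After 7 (k): row=0 col=0 char='o'
After 8 (k): row=0 col=0 char='o'
After 9 (b): row=0 col=0 char='o'

Answer: one dog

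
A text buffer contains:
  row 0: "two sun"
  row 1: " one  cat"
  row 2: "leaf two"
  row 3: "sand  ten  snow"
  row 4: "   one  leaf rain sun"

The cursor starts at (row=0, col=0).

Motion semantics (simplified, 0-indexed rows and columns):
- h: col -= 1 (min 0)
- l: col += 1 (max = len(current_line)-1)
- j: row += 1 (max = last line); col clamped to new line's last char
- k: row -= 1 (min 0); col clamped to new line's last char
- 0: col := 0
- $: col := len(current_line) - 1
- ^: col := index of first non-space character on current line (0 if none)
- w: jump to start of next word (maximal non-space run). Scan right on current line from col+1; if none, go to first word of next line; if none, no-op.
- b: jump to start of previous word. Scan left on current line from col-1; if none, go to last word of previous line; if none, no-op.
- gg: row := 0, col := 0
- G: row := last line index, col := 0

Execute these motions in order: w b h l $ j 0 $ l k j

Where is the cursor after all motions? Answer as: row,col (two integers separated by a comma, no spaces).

Answer: 1,6

Derivation:
After 1 (w): row=0 col=4 char='s'
After 2 (b): row=0 col=0 char='t'
After 3 (h): row=0 col=0 char='t'
After 4 (l): row=0 col=1 char='w'
After 5 ($): row=0 col=6 char='n'
After 6 (j): row=1 col=6 char='c'
After 7 (0): row=1 col=0 char='_'
After 8 ($): row=1 col=8 char='t'
After 9 (l): row=1 col=8 char='t'
After 10 (k): row=0 col=6 char='n'
After 11 (j): row=1 col=6 char='c'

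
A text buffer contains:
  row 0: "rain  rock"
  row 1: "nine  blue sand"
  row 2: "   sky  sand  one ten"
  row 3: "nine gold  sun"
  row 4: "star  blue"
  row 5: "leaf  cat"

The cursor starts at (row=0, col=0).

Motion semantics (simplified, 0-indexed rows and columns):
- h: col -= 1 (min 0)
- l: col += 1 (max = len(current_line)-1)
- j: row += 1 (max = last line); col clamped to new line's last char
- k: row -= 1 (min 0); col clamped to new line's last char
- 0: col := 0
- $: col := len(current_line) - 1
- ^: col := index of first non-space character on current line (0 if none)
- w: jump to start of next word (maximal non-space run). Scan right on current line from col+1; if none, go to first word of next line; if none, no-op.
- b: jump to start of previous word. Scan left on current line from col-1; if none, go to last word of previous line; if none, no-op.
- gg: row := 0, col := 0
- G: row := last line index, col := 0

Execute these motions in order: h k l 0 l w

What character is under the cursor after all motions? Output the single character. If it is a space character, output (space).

After 1 (h): row=0 col=0 char='r'
After 2 (k): row=0 col=0 char='r'
After 3 (l): row=0 col=1 char='a'
After 4 (0): row=0 col=0 char='r'
After 5 (l): row=0 col=1 char='a'
After 6 (w): row=0 col=6 char='r'

Answer: r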